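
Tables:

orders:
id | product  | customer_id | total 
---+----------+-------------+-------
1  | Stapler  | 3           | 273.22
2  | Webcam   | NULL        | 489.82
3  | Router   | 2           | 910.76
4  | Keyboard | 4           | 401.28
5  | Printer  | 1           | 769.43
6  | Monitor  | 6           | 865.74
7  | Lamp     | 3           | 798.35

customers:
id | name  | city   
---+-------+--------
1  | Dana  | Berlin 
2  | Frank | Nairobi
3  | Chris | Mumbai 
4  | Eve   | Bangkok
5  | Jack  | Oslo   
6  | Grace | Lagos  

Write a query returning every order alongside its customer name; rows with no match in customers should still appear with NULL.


LEFT JOIN keeps every row from orders (the left table); where customer_id has no match in customers, the customer columns become NULL. Walk through each order:
  - order 1 (Stapler): customer_id=3 -> matches Chris
  - order 2 (Webcam): customer_id=NULL, no match -> kept with NULL
  - order 3 (Router): customer_id=2 -> matches Frank
  - order 4 (Keyboard): customer_id=4 -> matches Eve
  - order 5 (Printer): customer_id=1 -> matches Dana
  - order 6 (Monitor): customer_id=6 -> matches Grace
  - order 7 (Lamp): customer_id=3 -> matches Chris
All 7 rows appear; 1 has NULL customer.

SQL:
SELECT a.product, b.name AS customer
FROM orders a
LEFT JOIN customers b ON a.customer_id = b.id

Result:
product  | customer
---------+---------
Stapler  | Chris   
Webcam   | NULL    
Router   | Frank   
Keyboard | Eve     
Printer  | Dana    
Monitor  | Grace   
Lamp     | Chris   


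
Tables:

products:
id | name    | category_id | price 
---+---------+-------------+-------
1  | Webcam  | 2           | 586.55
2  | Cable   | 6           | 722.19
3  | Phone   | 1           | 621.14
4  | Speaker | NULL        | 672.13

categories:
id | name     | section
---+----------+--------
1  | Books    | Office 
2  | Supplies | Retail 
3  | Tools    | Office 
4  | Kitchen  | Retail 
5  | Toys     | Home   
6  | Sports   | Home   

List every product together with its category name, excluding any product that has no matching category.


INNER JOIN keeps only products rows whose category_id matches an id in categories. Walk through each product:
  - product 1 (Webcam): category_id=2 -> matches Supplies
  - product 2 (Cable): category_id=6 -> matches Sports
  - product 3 (Phone): category_id=1 -> matches Books
  - product 4 (Speaker): category_id=NULL, no match -> dropped
So 1 of 4 rows is dropped.

SQL:
SELECT a.name, b.name AS category
FROM products a
INNER JOIN categories b ON a.category_id = b.id

Result:
name   | category
-------+---------
Webcam | Supplies
Cable  | Sports  
Phone  | Books   


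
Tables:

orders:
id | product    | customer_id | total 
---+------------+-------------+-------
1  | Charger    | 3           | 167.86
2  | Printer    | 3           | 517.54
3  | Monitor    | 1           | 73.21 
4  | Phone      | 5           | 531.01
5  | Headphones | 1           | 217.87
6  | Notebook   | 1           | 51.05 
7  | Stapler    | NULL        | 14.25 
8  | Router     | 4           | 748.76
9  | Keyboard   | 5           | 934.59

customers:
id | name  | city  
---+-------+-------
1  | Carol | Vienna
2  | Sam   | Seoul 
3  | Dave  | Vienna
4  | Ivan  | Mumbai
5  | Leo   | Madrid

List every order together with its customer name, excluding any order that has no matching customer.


INNER JOIN keeps only orders rows whose customer_id matches an id in customers. Walk through each order:
  - order 1 (Charger): customer_id=3 -> matches Dave
  - order 2 (Printer): customer_id=3 -> matches Dave
  - order 3 (Monitor): customer_id=1 -> matches Carol
  - order 4 (Phone): customer_id=5 -> matches Leo
  - order 5 (Headphones): customer_id=1 -> matches Carol
  - order 6 (Notebook): customer_id=1 -> matches Carol
  - order 7 (Stapler): customer_id=NULL, no match -> dropped
  - order 8 (Router): customer_id=4 -> matches Ivan
  - order 9 (Keyboard): customer_id=5 -> matches Leo
So 1 of 9 rows is dropped.

SQL:
SELECT a.product, b.name AS customer
FROM orders a
INNER JOIN customers b ON a.customer_id = b.id

Result:
product    | customer
-----------+---------
Charger    | Dave    
Printer    | Dave    
Monitor    | Carol   
Phone      | Leo     
Headphones | Carol   
Notebook   | Carol   
Router     | Ivan    
Keyboard   | Leo     


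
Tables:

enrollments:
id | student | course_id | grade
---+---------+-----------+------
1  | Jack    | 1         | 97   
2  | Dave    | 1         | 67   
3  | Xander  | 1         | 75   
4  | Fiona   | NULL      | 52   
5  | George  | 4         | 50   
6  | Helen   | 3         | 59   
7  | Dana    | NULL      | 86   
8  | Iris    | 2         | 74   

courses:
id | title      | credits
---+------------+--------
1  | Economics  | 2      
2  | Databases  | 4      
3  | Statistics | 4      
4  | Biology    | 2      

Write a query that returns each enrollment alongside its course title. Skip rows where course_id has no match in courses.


INNER JOIN keeps only enrollments rows whose course_id matches an id in courses. Walk through each enrollment:
  - enrollment 1 (Jack): course_id=1 -> matches Economics
  - enrollment 2 (Dave): course_id=1 -> matches Economics
  - enrollment 3 (Xander): course_id=1 -> matches Economics
  - enrollment 4 (Fiona): course_id=NULL, no match -> dropped
  - enrollment 5 (George): course_id=4 -> matches Biology
  - enrollment 6 (Helen): course_id=3 -> matches Statistics
  - enrollment 7 (Dana): course_id=NULL, no match -> dropped
  - enrollment 8 (Iris): course_id=2 -> matches Databases
So 2 of 8 rows are dropped.

SQL:
SELECT a.student, b.title AS course
FROM enrollments a
INNER JOIN courses b ON a.course_id = b.id

Result:
student | course    
--------+-----------
Jack    | Economics 
Dave    | Economics 
Xander  | Economics 
George  | Biology   
Helen   | Statistics
Iris    | Databases 


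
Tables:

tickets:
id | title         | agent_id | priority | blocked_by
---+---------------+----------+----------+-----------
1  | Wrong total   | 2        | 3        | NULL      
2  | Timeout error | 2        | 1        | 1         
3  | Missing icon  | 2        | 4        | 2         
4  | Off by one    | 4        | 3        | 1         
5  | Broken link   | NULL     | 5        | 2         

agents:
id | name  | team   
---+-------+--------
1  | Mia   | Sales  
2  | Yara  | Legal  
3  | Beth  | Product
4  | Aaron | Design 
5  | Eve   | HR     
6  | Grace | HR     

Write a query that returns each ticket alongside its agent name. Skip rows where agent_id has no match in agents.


INNER JOIN keeps only tickets rows whose agent_id matches an id in agents. Walk through each ticket:
  - ticket 1 (Wrong total): agent_id=2 -> matches Yara
  - ticket 2 (Timeout error): agent_id=2 -> matches Yara
  - ticket 3 (Missing icon): agent_id=2 -> matches Yara
  - ticket 4 (Off by one): agent_id=4 -> matches Aaron
  - ticket 5 (Broken link): agent_id=NULL, no match -> dropped
So 1 of 5 rows is dropped.

SQL:
SELECT a.title, b.name AS agent
FROM tickets a
INNER JOIN agents b ON a.agent_id = b.id

Result:
title         | agent
--------------+------
Wrong total   | Yara 
Timeout error | Yara 
Missing icon  | Yara 
Off by one    | Aaron


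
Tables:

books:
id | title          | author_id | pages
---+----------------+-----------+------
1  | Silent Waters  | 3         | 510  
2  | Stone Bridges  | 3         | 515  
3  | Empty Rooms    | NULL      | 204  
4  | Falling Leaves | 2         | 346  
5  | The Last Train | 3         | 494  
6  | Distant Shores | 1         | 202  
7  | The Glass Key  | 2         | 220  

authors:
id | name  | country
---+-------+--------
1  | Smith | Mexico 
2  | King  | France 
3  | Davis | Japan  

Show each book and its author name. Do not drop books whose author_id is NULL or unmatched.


LEFT JOIN keeps every row from books (the left table); where author_id has no match in authors, the author columns become NULL. Walk through each book:
  - book 1 (Silent Waters): author_id=3 -> matches Davis
  - book 2 (Stone Bridges): author_id=3 -> matches Davis
  - book 3 (Empty Rooms): author_id=NULL, no match -> kept with NULL
  - book 4 (Falling Leaves): author_id=2 -> matches King
  - book 5 (The Last Train): author_id=3 -> matches Davis
  - book 6 (Distant Shores): author_id=1 -> matches Smith
  - book 7 (The Glass Key): author_id=2 -> matches King
All 7 rows appear; 1 has NULL author.

SQL:
SELECT a.title, b.name AS author
FROM books a
LEFT JOIN authors b ON a.author_id = b.id

Result:
title          | author
---------------+-------
Silent Waters  | Davis 
Stone Bridges  | Davis 
Empty Rooms    | NULL  
Falling Leaves | King  
The Last Train | Davis 
Distant Shores | Smith 
The Glass Key  | King  


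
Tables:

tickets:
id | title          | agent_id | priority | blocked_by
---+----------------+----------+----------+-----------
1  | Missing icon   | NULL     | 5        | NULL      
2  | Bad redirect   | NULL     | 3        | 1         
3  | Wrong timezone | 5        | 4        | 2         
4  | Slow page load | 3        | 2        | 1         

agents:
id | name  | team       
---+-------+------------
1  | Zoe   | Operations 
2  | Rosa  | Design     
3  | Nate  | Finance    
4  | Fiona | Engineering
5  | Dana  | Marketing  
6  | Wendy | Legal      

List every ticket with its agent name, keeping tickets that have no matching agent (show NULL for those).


LEFT JOIN keeps every row from tickets (the left table); where agent_id has no match in agents, the agent columns become NULL. Walk through each ticket:
  - ticket 1 (Missing icon): agent_id=NULL, no match -> kept with NULL
  - ticket 2 (Bad redirect): agent_id=NULL, no match -> kept with NULL
  - ticket 3 (Wrong timezone): agent_id=5 -> matches Dana
  - ticket 4 (Slow page load): agent_id=3 -> matches Nate
All 4 rows appear; 2 have NULL agent.

SQL:
SELECT a.title, b.name AS agent
FROM tickets a
LEFT JOIN agents b ON a.agent_id = b.id

Result:
title          | agent
---------------+------
Missing icon   | NULL 
Bad redirect   | NULL 
Wrong timezone | Dana 
Slow page load | Nate 


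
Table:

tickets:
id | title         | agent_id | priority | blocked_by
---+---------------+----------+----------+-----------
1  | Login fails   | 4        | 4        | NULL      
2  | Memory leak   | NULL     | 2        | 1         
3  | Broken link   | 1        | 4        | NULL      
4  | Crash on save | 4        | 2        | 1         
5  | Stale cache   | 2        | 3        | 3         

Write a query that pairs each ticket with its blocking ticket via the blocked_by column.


This is a self-join: tickets is joined to a second copy of itself, matching each row's blocked_by to another row's id. Use LEFT JOIN so rows with blocked_by=NULL are kept.
  - ticket 1 (Login fails): blocked_by=NULL -> NULL
  - ticket 2 (Memory leak): blocked_by=1 -> Login fails
  - ticket 3 (Broken link): blocked_by=NULL -> NULL
  - ticket 4 (Crash on save): blocked_by=1 -> Login fails
  - ticket 5 (Stale cache): blocked_by=3 -> Broken link

SQL:
SELECT a.title AS item, b.title AS blocked_by
FROM tickets a
LEFT JOIN tickets b ON a.blocked_by = b.id

Result:
item          | blocked_by 
--------------+------------
Login fails   | NULL       
Memory leak   | Login fails
Broken link   | NULL       
Crash on save | Login fails
Stale cache   | Broken link


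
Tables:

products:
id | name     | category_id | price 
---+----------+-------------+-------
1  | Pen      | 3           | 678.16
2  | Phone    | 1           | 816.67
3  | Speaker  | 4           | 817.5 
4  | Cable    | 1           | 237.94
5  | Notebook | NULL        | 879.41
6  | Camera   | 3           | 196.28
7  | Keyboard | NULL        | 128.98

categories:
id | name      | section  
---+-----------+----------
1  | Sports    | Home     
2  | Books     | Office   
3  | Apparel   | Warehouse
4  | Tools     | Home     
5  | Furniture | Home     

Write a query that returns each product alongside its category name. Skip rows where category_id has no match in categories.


INNER JOIN keeps only products rows whose category_id matches an id in categories. Walk through each product:
  - product 1 (Pen): category_id=3 -> matches Apparel
  - product 2 (Phone): category_id=1 -> matches Sports
  - product 3 (Speaker): category_id=4 -> matches Tools
  - product 4 (Cable): category_id=1 -> matches Sports
  - product 5 (Notebook): category_id=NULL, no match -> dropped
  - product 6 (Camera): category_id=3 -> matches Apparel
  - product 7 (Keyboard): category_id=NULL, no match -> dropped
So 2 of 7 rows are dropped.

SQL:
SELECT a.name, b.name AS category
FROM products a
INNER JOIN categories b ON a.category_id = b.id

Result:
name    | category
--------+---------
Pen     | Apparel 
Phone   | Sports  
Speaker | Tools   
Cable   | Sports  
Camera  | Apparel 


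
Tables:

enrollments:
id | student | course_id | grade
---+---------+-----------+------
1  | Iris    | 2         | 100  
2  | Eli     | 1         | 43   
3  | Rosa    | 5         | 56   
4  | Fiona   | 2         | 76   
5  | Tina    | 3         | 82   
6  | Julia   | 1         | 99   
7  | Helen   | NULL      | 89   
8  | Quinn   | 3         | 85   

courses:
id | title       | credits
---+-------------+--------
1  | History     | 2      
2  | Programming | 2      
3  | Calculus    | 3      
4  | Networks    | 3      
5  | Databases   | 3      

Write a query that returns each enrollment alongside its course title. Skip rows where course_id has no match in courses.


INNER JOIN keeps only enrollments rows whose course_id matches an id in courses. Walk through each enrollment:
  - enrollment 1 (Iris): course_id=2 -> matches Programming
  - enrollment 2 (Eli): course_id=1 -> matches History
  - enrollment 3 (Rosa): course_id=5 -> matches Databases
  - enrollment 4 (Fiona): course_id=2 -> matches Programming
  - enrollment 5 (Tina): course_id=3 -> matches Calculus
  - enrollment 6 (Julia): course_id=1 -> matches History
  - enrollment 7 (Helen): course_id=NULL, no match -> dropped
  - enrollment 8 (Quinn): course_id=3 -> matches Calculus
So 1 of 8 rows is dropped.

SQL:
SELECT a.student, b.title AS course
FROM enrollments a
INNER JOIN courses b ON a.course_id = b.id

Result:
student | course     
--------+------------
Iris    | Programming
Eli     | History    
Rosa    | Databases  
Fiona   | Programming
Tina    | Calculus   
Julia   | History    
Quinn   | Calculus   


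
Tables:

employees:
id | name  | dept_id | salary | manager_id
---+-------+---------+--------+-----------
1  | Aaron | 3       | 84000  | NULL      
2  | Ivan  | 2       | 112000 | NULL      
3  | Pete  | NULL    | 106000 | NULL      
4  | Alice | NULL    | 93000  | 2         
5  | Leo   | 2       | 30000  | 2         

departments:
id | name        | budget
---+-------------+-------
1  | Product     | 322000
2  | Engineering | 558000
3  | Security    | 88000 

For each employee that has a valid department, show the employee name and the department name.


INNER JOIN keeps only employees rows whose dept_id matches an id in departments. Walk through each employee:
  - employee 1 (Aaron): dept_id=3 -> matches Security
  - employee 2 (Ivan): dept_id=2 -> matches Engineering
  - employee 3 (Pete): dept_id=NULL, no match -> dropped
  - employee 4 (Alice): dept_id=NULL, no match -> dropped
  - employee 5 (Leo): dept_id=2 -> matches Engineering
So 2 of 5 rows are dropped.

SQL:
SELECT a.name, b.name AS department
FROM employees a
INNER JOIN departments b ON a.dept_id = b.id

Result:
name  | department 
------+------------
Aaron | Security   
Ivan  | Engineering
Leo   | Engineering


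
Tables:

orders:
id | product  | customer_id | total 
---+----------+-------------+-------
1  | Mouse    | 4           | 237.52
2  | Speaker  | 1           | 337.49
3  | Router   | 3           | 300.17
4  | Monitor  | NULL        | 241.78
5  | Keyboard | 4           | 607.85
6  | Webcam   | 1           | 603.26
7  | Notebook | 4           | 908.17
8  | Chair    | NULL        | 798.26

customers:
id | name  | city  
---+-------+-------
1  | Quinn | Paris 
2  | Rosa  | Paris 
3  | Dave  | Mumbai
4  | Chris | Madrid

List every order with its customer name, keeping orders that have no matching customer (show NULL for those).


LEFT JOIN keeps every row from orders (the left table); where customer_id has no match in customers, the customer columns become NULL. Walk through each order:
  - order 1 (Mouse): customer_id=4 -> matches Chris
  - order 2 (Speaker): customer_id=1 -> matches Quinn
  - order 3 (Router): customer_id=3 -> matches Dave
  - order 4 (Monitor): customer_id=NULL, no match -> kept with NULL
  - order 5 (Keyboard): customer_id=4 -> matches Chris
  - order 6 (Webcam): customer_id=1 -> matches Quinn
  - order 7 (Notebook): customer_id=4 -> matches Chris
  - order 8 (Chair): customer_id=NULL, no match -> kept with NULL
All 8 rows appear; 2 have NULL customer.

SQL:
SELECT a.product, b.name AS customer
FROM orders a
LEFT JOIN customers b ON a.customer_id = b.id

Result:
product  | customer
---------+---------
Mouse    | Chris   
Speaker  | Quinn   
Router   | Dave    
Monitor  | NULL    
Keyboard | Chris   
Webcam   | Quinn   
Notebook | Chris   
Chair    | NULL    


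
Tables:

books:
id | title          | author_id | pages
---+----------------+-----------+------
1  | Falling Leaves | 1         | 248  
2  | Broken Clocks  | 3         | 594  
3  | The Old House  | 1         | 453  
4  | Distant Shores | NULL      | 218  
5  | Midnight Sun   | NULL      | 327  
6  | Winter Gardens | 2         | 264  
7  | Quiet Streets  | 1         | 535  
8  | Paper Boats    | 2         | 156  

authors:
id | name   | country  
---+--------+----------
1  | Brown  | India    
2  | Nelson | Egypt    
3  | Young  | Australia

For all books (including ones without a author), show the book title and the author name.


LEFT JOIN keeps every row from books (the left table); where author_id has no match in authors, the author columns become NULL. Walk through each book:
  - book 1 (Falling Leaves): author_id=1 -> matches Brown
  - book 2 (Broken Clocks): author_id=3 -> matches Young
  - book 3 (The Old House): author_id=1 -> matches Brown
  - book 4 (Distant Shores): author_id=NULL, no match -> kept with NULL
  - book 5 (Midnight Sun): author_id=NULL, no match -> kept with NULL
  - book 6 (Winter Gardens): author_id=2 -> matches Nelson
  - book 7 (Quiet Streets): author_id=1 -> matches Brown
  - book 8 (Paper Boats): author_id=2 -> matches Nelson
All 8 rows appear; 2 have NULL author.

SQL:
SELECT a.title, b.name AS author
FROM books a
LEFT JOIN authors b ON a.author_id = b.id

Result:
title          | author
---------------+-------
Falling Leaves | Brown 
Broken Clocks  | Young 
The Old House  | Brown 
Distant Shores | NULL  
Midnight Sun   | NULL  
Winter Gardens | Nelson
Quiet Streets  | Brown 
Paper Boats    | Nelson


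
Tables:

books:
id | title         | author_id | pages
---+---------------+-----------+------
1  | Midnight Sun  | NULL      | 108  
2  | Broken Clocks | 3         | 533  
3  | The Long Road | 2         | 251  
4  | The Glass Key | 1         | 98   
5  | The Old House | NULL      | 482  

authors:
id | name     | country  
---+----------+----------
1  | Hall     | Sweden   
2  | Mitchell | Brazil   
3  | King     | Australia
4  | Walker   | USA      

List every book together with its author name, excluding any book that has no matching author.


INNER JOIN keeps only books rows whose author_id matches an id in authors. Walk through each book:
  - book 1 (Midnight Sun): author_id=NULL, no match -> dropped
  - book 2 (Broken Clocks): author_id=3 -> matches King
  - book 3 (The Long Road): author_id=2 -> matches Mitchell
  - book 4 (The Glass Key): author_id=1 -> matches Hall
  - book 5 (The Old House): author_id=NULL, no match -> dropped
So 2 of 5 rows are dropped.

SQL:
SELECT a.title, b.name AS author
FROM books a
INNER JOIN authors b ON a.author_id = b.id

Result:
title         | author  
--------------+---------
Broken Clocks | King    
The Long Road | Mitchell
The Glass Key | Hall    


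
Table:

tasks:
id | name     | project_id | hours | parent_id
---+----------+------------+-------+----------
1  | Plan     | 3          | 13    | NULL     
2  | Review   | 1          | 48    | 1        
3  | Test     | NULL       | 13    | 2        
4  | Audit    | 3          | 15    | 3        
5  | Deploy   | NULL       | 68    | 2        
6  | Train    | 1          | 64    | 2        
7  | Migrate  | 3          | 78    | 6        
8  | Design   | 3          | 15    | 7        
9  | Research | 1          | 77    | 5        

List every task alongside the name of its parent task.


This is a self-join: tasks is joined to a second copy of itself, matching each row's parent_id to another row's id. Use LEFT JOIN so rows with parent_id=NULL are kept.
  - task 1 (Plan): parent_id=NULL -> NULL
  - task 2 (Review): parent_id=1 -> Plan
  - task 3 (Test): parent_id=2 -> Review
  - task 4 (Audit): parent_id=3 -> Test
  - task 5 (Deploy): parent_id=2 -> Review
  - task 6 (Train): parent_id=2 -> Review
  - task 7 (Migrate): parent_id=6 -> Train
  - task 8 (Design): parent_id=7 -> Migrate
  - task 9 (Research): parent_id=5 -> Deploy

SQL:
SELECT a.name AS item, b.name AS parent
FROM tasks a
LEFT JOIN tasks b ON a.parent_id = b.id

Result:
item     | parent 
---------+--------
Plan     | NULL   
Review   | Plan   
Test     | Review 
Audit    | Test   
Deploy   | Review 
Train    | Review 
Migrate  | Train  
Design   | Migrate
Research | Deploy 


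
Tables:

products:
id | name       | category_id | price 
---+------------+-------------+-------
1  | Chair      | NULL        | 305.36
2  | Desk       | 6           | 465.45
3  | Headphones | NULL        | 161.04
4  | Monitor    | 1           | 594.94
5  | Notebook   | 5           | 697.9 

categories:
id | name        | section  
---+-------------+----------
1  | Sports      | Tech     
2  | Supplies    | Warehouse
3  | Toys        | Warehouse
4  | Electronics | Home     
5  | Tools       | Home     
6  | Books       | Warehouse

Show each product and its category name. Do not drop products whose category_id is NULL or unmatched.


LEFT JOIN keeps every row from products (the left table); where category_id has no match in categories, the category columns become NULL. Walk through each product:
  - product 1 (Chair): category_id=NULL, no match -> kept with NULL
  - product 2 (Desk): category_id=6 -> matches Books
  - product 3 (Headphones): category_id=NULL, no match -> kept with NULL
  - product 4 (Monitor): category_id=1 -> matches Sports
  - product 5 (Notebook): category_id=5 -> matches Tools
All 5 rows appear; 2 have NULL category.

SQL:
SELECT a.name, b.name AS category
FROM products a
LEFT JOIN categories b ON a.category_id = b.id

Result:
name       | category
-----------+---------
Chair      | NULL    
Desk       | Books   
Headphones | NULL    
Monitor    | Sports  
Notebook   | Tools   


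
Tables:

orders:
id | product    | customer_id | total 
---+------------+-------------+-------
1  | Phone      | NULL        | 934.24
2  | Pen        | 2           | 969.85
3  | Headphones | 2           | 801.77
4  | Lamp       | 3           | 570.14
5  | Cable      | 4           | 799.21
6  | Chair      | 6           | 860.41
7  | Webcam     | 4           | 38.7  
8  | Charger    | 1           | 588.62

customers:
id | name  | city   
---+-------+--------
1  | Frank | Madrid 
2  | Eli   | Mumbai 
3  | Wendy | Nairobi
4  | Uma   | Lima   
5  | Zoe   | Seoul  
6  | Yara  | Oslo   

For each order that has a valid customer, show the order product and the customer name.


INNER JOIN keeps only orders rows whose customer_id matches an id in customers. Walk through each order:
  - order 1 (Phone): customer_id=NULL, no match -> dropped
  - order 2 (Pen): customer_id=2 -> matches Eli
  - order 3 (Headphones): customer_id=2 -> matches Eli
  - order 4 (Lamp): customer_id=3 -> matches Wendy
  - order 5 (Cable): customer_id=4 -> matches Uma
  - order 6 (Chair): customer_id=6 -> matches Yara
  - order 7 (Webcam): customer_id=4 -> matches Uma
  - order 8 (Charger): customer_id=1 -> matches Frank
So 1 of 8 rows is dropped.

SQL:
SELECT a.product, b.name AS customer
FROM orders a
INNER JOIN customers b ON a.customer_id = b.id

Result:
product    | customer
-----------+---------
Pen        | Eli     
Headphones | Eli     
Lamp       | Wendy   
Cable      | Uma     
Chair      | Yara    
Webcam     | Uma     
Charger    | Frank   


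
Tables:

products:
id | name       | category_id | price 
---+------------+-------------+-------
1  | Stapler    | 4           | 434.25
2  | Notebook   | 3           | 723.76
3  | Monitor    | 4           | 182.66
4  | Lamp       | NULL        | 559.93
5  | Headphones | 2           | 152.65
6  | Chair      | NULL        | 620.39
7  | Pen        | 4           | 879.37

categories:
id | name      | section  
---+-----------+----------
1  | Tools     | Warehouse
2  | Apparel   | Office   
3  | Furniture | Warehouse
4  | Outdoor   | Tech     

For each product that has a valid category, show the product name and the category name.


INNER JOIN keeps only products rows whose category_id matches an id in categories. Walk through each product:
  - product 1 (Stapler): category_id=4 -> matches Outdoor
  - product 2 (Notebook): category_id=3 -> matches Furniture
  - product 3 (Monitor): category_id=4 -> matches Outdoor
  - product 4 (Lamp): category_id=NULL, no match -> dropped
  - product 5 (Headphones): category_id=2 -> matches Apparel
  - product 6 (Chair): category_id=NULL, no match -> dropped
  - product 7 (Pen): category_id=4 -> matches Outdoor
So 2 of 7 rows are dropped.

SQL:
SELECT a.name, b.name AS category
FROM products a
INNER JOIN categories b ON a.category_id = b.id

Result:
name       | category 
-----------+----------
Stapler    | Outdoor  
Notebook   | Furniture
Monitor    | Outdoor  
Headphones | Apparel  
Pen        | Outdoor  


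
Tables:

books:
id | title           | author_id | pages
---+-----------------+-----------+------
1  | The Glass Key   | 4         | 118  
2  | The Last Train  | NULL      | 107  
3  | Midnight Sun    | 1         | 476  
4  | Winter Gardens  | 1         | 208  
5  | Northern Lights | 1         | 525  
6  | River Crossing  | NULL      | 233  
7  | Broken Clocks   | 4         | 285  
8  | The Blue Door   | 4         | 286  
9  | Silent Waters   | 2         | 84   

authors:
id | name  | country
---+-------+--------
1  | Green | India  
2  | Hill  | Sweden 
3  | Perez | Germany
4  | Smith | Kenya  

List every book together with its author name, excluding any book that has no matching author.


INNER JOIN keeps only books rows whose author_id matches an id in authors. Walk through each book:
  - book 1 (The Glass Key): author_id=4 -> matches Smith
  - book 2 (The Last Train): author_id=NULL, no match -> dropped
  - book 3 (Midnight Sun): author_id=1 -> matches Green
  - book 4 (Winter Gardens): author_id=1 -> matches Green
  - book 5 (Northern Lights): author_id=1 -> matches Green
  - book 6 (River Crossing): author_id=NULL, no match -> dropped
  - book 7 (Broken Clocks): author_id=4 -> matches Smith
  - book 8 (The Blue Door): author_id=4 -> matches Smith
  - book 9 (Silent Waters): author_id=2 -> matches Hill
So 2 of 9 rows are dropped.

SQL:
SELECT a.title, b.name AS author
FROM books a
INNER JOIN authors b ON a.author_id = b.id

Result:
title           | author
----------------+-------
The Glass Key   | Smith 
Midnight Sun    | Green 
Winter Gardens  | Green 
Northern Lights | Green 
Broken Clocks   | Smith 
The Blue Door   | Smith 
Silent Waters   | Hill  


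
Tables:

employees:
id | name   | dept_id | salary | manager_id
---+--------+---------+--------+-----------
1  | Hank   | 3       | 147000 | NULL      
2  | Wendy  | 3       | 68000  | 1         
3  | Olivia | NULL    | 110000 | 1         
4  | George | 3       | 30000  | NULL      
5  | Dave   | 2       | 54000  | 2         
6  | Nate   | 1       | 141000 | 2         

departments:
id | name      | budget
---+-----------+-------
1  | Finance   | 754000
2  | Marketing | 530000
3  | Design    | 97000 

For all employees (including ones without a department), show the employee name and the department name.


LEFT JOIN keeps every row from employees (the left table); where dept_id has no match in departments, the department columns become NULL. Walk through each employee:
  - employee 1 (Hank): dept_id=3 -> matches Design
  - employee 2 (Wendy): dept_id=3 -> matches Design
  - employee 3 (Olivia): dept_id=NULL, no match -> kept with NULL
  - employee 4 (George): dept_id=3 -> matches Design
  - employee 5 (Dave): dept_id=2 -> matches Marketing
  - employee 6 (Nate): dept_id=1 -> matches Finance
All 6 rows appear; 1 has NULL department.

SQL:
SELECT a.name, b.name AS department
FROM employees a
LEFT JOIN departments b ON a.dept_id = b.id

Result:
name   | department
-------+-----------
Hank   | Design    
Wendy  | Design    
Olivia | NULL      
George | Design    
Dave   | Marketing 
Nate   | Finance   


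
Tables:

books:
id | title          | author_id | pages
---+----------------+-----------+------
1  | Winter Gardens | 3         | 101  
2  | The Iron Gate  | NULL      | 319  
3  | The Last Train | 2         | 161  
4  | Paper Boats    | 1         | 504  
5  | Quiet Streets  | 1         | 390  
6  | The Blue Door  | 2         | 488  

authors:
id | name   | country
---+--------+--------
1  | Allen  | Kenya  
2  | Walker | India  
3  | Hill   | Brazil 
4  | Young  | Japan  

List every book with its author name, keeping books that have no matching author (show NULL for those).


LEFT JOIN keeps every row from books (the left table); where author_id has no match in authors, the author columns become NULL. Walk through each book:
  - book 1 (Winter Gardens): author_id=3 -> matches Hill
  - book 2 (The Iron Gate): author_id=NULL, no match -> kept with NULL
  - book 3 (The Last Train): author_id=2 -> matches Walker
  - book 4 (Paper Boats): author_id=1 -> matches Allen
  - book 5 (Quiet Streets): author_id=1 -> matches Allen
  - book 6 (The Blue Door): author_id=2 -> matches Walker
All 6 rows appear; 1 has NULL author.

SQL:
SELECT a.title, b.name AS author
FROM books a
LEFT JOIN authors b ON a.author_id = b.id

Result:
title          | author
---------------+-------
Winter Gardens | Hill  
The Iron Gate  | NULL  
The Last Train | Walker
Paper Boats    | Allen 
Quiet Streets  | Allen 
The Blue Door  | Walker


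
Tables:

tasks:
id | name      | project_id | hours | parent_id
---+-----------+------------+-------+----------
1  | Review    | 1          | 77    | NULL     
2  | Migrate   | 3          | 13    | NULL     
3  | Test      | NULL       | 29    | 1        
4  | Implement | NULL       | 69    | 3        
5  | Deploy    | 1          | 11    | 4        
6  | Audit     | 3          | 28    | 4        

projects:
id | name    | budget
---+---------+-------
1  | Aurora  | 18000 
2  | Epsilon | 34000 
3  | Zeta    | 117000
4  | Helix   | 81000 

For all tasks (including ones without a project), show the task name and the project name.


LEFT JOIN keeps every row from tasks (the left table); where project_id has no match in projects, the project columns become NULL. Walk through each task:
  - task 1 (Review): project_id=1 -> matches Aurora
  - task 2 (Migrate): project_id=3 -> matches Zeta
  - task 3 (Test): project_id=NULL, no match -> kept with NULL
  - task 4 (Implement): project_id=NULL, no match -> kept with NULL
  - task 5 (Deploy): project_id=1 -> matches Aurora
  - task 6 (Audit): project_id=3 -> matches Zeta
All 6 rows appear; 2 have NULL project.

SQL:
SELECT a.name, b.name AS project
FROM tasks a
LEFT JOIN projects b ON a.project_id = b.id

Result:
name      | project
----------+--------
Review    | Aurora 
Migrate   | Zeta   
Test      | NULL   
Implement | NULL   
Deploy    | Aurora 
Audit     | Zeta   


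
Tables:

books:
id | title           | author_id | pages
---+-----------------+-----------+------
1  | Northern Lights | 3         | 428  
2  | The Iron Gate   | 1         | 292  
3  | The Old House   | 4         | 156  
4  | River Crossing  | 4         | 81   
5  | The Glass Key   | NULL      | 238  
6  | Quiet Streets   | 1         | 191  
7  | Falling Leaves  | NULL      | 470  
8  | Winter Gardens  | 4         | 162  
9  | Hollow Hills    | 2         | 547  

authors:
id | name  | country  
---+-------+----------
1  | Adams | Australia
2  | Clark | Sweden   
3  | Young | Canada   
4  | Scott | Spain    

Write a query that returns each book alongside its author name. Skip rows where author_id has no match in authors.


INNER JOIN keeps only books rows whose author_id matches an id in authors. Walk through each book:
  - book 1 (Northern Lights): author_id=3 -> matches Young
  - book 2 (The Iron Gate): author_id=1 -> matches Adams
  - book 3 (The Old House): author_id=4 -> matches Scott
  - book 4 (River Crossing): author_id=4 -> matches Scott
  - book 5 (The Glass Key): author_id=NULL, no match -> dropped
  - book 6 (Quiet Streets): author_id=1 -> matches Adams
  - book 7 (Falling Leaves): author_id=NULL, no match -> dropped
  - book 8 (Winter Gardens): author_id=4 -> matches Scott
  - book 9 (Hollow Hills): author_id=2 -> matches Clark
So 2 of 9 rows are dropped.

SQL:
SELECT a.title, b.name AS author
FROM books a
INNER JOIN authors b ON a.author_id = b.id

Result:
title           | author
----------------+-------
Northern Lights | Young 
The Iron Gate   | Adams 
The Old House   | Scott 
River Crossing  | Scott 
Quiet Streets   | Adams 
Winter Gardens  | Scott 
Hollow Hills    | Clark 


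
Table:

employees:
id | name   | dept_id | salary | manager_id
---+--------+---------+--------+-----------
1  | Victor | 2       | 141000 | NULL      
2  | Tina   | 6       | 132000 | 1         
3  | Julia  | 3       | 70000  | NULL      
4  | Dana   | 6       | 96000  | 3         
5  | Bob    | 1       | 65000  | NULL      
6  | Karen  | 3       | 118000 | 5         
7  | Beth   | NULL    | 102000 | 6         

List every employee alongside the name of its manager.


This is a self-join: employees is joined to a second copy of itself, matching each row's manager_id to another row's id. Use LEFT JOIN so rows with manager_id=NULL are kept.
  - employee 1 (Victor): manager_id=NULL -> NULL
  - employee 2 (Tina): manager_id=1 -> Victor
  - employee 3 (Julia): manager_id=NULL -> NULL
  - employee 4 (Dana): manager_id=3 -> Julia
  - employee 5 (Bob): manager_id=NULL -> NULL
  - employee 6 (Karen): manager_id=5 -> Bob
  - employee 7 (Beth): manager_id=6 -> Karen

SQL:
SELECT a.name AS item, b.name AS manager
FROM employees a
LEFT JOIN employees b ON a.manager_id = b.id

Result:
item   | manager
-------+--------
Victor | NULL   
Tina   | Victor 
Julia  | NULL   
Dana   | Julia  
Bob    | NULL   
Karen  | Bob    
Beth   | Karen  


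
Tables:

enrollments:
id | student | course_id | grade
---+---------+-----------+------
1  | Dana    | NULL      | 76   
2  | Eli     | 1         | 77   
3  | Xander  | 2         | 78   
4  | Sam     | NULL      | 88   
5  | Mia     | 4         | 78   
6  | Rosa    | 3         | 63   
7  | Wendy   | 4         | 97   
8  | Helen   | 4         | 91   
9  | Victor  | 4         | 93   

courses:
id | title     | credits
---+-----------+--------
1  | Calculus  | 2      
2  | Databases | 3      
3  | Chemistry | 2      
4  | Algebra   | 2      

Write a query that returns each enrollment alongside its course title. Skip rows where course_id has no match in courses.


INNER JOIN keeps only enrollments rows whose course_id matches an id in courses. Walk through each enrollment:
  - enrollment 1 (Dana): course_id=NULL, no match -> dropped
  - enrollment 2 (Eli): course_id=1 -> matches Calculus
  - enrollment 3 (Xander): course_id=2 -> matches Databases
  - enrollment 4 (Sam): course_id=NULL, no match -> dropped
  - enrollment 5 (Mia): course_id=4 -> matches Algebra
  - enrollment 6 (Rosa): course_id=3 -> matches Chemistry
  - enrollment 7 (Wendy): course_id=4 -> matches Algebra
  - enrollment 8 (Helen): course_id=4 -> matches Algebra
  - enrollment 9 (Victor): course_id=4 -> matches Algebra
So 2 of 9 rows are dropped.

SQL:
SELECT a.student, b.title AS course
FROM enrollments a
INNER JOIN courses b ON a.course_id = b.id

Result:
student | course   
--------+----------
Eli     | Calculus 
Xander  | Databases
Mia     | Algebra  
Rosa    | Chemistry
Wendy   | Algebra  
Helen   | Algebra  
Victor  | Algebra  


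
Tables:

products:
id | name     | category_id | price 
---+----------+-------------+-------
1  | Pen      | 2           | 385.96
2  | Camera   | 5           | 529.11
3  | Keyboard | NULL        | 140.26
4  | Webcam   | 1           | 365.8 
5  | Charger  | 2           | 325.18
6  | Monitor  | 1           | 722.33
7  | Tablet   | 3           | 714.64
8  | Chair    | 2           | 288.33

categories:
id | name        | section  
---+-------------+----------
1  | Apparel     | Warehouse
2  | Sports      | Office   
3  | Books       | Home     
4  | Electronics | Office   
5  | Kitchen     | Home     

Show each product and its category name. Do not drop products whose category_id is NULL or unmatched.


LEFT JOIN keeps every row from products (the left table); where category_id has no match in categories, the category columns become NULL. Walk through each product:
  - product 1 (Pen): category_id=2 -> matches Sports
  - product 2 (Camera): category_id=5 -> matches Kitchen
  - product 3 (Keyboard): category_id=NULL, no match -> kept with NULL
  - product 4 (Webcam): category_id=1 -> matches Apparel
  - product 5 (Charger): category_id=2 -> matches Sports
  - product 6 (Monitor): category_id=1 -> matches Apparel
  - product 7 (Tablet): category_id=3 -> matches Books
  - product 8 (Chair): category_id=2 -> matches Sports
All 8 rows appear; 1 has NULL category.

SQL:
SELECT a.name, b.name AS category
FROM products a
LEFT JOIN categories b ON a.category_id = b.id

Result:
name     | category
---------+---------
Pen      | Sports  
Camera   | Kitchen 
Keyboard | NULL    
Webcam   | Apparel 
Charger  | Sports  
Monitor  | Apparel 
Tablet   | Books   
Chair    | Sports  


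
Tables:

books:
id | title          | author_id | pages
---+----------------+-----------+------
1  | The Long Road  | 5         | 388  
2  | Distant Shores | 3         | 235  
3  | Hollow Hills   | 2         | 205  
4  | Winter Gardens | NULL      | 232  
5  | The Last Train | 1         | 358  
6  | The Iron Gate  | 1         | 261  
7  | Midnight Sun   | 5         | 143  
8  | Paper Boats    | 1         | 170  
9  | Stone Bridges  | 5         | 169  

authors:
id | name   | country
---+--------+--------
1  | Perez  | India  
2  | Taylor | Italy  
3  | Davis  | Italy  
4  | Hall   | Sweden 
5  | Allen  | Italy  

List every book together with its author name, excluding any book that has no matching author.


INNER JOIN keeps only books rows whose author_id matches an id in authors. Walk through each book:
  - book 1 (The Long Road): author_id=5 -> matches Allen
  - book 2 (Distant Shores): author_id=3 -> matches Davis
  - book 3 (Hollow Hills): author_id=2 -> matches Taylor
  - book 4 (Winter Gardens): author_id=NULL, no match -> dropped
  - book 5 (The Last Train): author_id=1 -> matches Perez
  - book 6 (The Iron Gate): author_id=1 -> matches Perez
  - book 7 (Midnight Sun): author_id=5 -> matches Allen
  - book 8 (Paper Boats): author_id=1 -> matches Perez
  - book 9 (Stone Bridges): author_id=5 -> matches Allen
So 1 of 9 rows is dropped.

SQL:
SELECT a.title, b.name AS author
FROM books a
INNER JOIN authors b ON a.author_id = b.id

Result:
title          | author
---------------+-------
The Long Road  | Allen 
Distant Shores | Davis 
Hollow Hills   | Taylor
The Last Train | Perez 
The Iron Gate  | Perez 
Midnight Sun   | Allen 
Paper Boats    | Perez 
Stone Bridges  | Allen 


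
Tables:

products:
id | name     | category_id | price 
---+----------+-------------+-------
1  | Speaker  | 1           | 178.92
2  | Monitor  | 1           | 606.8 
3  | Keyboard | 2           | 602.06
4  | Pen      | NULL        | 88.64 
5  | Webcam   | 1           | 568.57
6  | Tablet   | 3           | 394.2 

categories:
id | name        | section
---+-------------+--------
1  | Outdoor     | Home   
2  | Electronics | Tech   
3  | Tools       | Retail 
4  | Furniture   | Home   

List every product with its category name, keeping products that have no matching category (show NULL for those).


LEFT JOIN keeps every row from products (the left table); where category_id has no match in categories, the category columns become NULL. Walk through each product:
  - product 1 (Speaker): category_id=1 -> matches Outdoor
  - product 2 (Monitor): category_id=1 -> matches Outdoor
  - product 3 (Keyboard): category_id=2 -> matches Electronics
  - product 4 (Pen): category_id=NULL, no match -> kept with NULL
  - product 5 (Webcam): category_id=1 -> matches Outdoor
  - product 6 (Tablet): category_id=3 -> matches Tools
All 6 rows appear; 1 has NULL category.

SQL:
SELECT a.name, b.name AS category
FROM products a
LEFT JOIN categories b ON a.category_id = b.id

Result:
name     | category   
---------+------------
Speaker  | Outdoor    
Monitor  | Outdoor    
Keyboard | Electronics
Pen      | NULL       
Webcam   | Outdoor    
Tablet   | Tools      
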